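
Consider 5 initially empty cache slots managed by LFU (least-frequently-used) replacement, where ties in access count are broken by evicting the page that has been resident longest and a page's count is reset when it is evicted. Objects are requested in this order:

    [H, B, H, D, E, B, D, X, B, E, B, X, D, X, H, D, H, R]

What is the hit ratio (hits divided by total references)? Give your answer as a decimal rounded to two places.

0.67

H → fault, frames [H]
B → fault, frames [H, B]
H → hit
D → fault, frames [H, B, D]
E → fault, frames [H, B, D, E]
B → hit
D → hit
X → fault, frames [H, B, D, E, X]
B → hit
E → hit
B → hit
X → hit
D → hit
X → hit
H → hit
D → hit
H → hit
R → fault, evict E, frames [H, B, D, X, R]
Hits: 12 of 18 references → 12/18 = 0.6667.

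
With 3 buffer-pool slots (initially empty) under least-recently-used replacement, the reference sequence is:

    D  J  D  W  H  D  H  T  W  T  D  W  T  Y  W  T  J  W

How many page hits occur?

9

D → fault, frames (D)
J → fault, frames (D J)
D → hit
W → fault, frames (J D W)
H → fault, evict J, frames (D W H)
D → hit
H → hit
T → fault, evict W, frames (D H T)
W → fault, evict D, frames (H T W)
T → hit
D → fault, evict H, frames (W T D)
W → hit
T → hit
Y → fault, evict D, frames (W T Y)
W → hit
T → hit
J → fault, evict Y, frames (W T J)
W → hit
Hits: 9.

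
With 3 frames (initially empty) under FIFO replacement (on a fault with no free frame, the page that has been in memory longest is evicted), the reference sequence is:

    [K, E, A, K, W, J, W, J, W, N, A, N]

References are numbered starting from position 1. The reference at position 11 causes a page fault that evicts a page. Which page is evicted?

W

pos 1: K: miss, frames {K}
pos 2: E: miss, frames {K,E}
pos 3: A: miss, frames {K,E,A}
pos 4: K: hit
pos 5: W: miss, evict K, frames {E,A,W}
pos 6: J: miss, evict E, frames {A,W,J}
pos 7: W: hit
pos 8: J: hit
pos 9: W: hit
pos 10: N: miss, evict A, frames {W,J,N}
pos 11: A: miss, evict W, frames {J,N,A}
At position 11, page W is evicted.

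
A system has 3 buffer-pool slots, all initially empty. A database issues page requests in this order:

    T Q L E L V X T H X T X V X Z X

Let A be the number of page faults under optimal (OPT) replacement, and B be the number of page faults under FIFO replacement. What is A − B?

-2

Under OPT: F F F F . F F . F . . . F . F . → 9 faults.
Under FIFO: F F F F . F F F F . . . F F F . → 11 faults.
A − B = 9 − 11 = -2.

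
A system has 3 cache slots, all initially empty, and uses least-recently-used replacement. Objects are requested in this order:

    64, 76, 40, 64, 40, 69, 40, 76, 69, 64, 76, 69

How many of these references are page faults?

64 -> miss, frames [64]
76 -> miss, frames [64, 76]
40 -> miss, frames [64, 76, 40]
64 -> hit
40 -> hit
69 -> miss, evict 76, frames [64, 40, 69]
40 -> hit
76 -> miss, evict 64, frames [69, 40, 76]
69 -> hit
64 -> miss, evict 40, frames [76, 69, 64]
76 -> hit
69 -> hit
Page faults: 6.

6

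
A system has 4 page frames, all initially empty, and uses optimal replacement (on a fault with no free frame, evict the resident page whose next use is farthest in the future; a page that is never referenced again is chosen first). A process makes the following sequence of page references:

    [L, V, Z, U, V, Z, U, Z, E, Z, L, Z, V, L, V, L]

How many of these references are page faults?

L → miss, frames [L]
V → miss, frames [L, V]
Z → miss, frames [L, V, Z]
U → miss, frames [L, V, Z, U]
V → hit
Z → hit
U → hit
Z → hit
E → miss, evict U, frames [L, V, Z, E]
Z → hit
L → hit
Z → hit
V → hit
L → hit
V → hit
L → hit
Page faults: 5.

5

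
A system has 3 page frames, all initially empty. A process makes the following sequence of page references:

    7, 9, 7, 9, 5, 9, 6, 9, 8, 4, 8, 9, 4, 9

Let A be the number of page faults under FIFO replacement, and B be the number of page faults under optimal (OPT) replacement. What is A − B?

Under FIFO: F F . . F . F . F F . F . . → 7 faults.
Under OPT: F F . . F . F . F F . . . . → 6 faults.
A − B = 7 − 6 = 1.

1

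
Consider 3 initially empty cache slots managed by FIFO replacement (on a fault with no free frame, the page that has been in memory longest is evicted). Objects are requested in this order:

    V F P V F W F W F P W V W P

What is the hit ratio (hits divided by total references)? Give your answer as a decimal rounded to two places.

0.64

V: miss, frames {V}
F: miss, frames {V,F}
P: miss, frames {V,F,P}
V: hit
F: hit
W: miss, evict V, frames {F,P,W}
F: hit
W: hit
F: hit
P: hit
W: hit
V: miss, evict F, frames {P,W,V}
W: hit
P: hit
Hits: 9 of 14 references → 9/14 = 0.6429.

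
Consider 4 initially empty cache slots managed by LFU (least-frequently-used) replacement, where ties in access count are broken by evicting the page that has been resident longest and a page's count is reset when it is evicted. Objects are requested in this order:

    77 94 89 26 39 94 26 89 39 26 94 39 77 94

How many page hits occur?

8

77 → miss, frames (77)
94 → miss, frames (77 94)
89 → miss, frames (77 94 89)
26 → miss, frames (77 94 89 26)
39 → miss, evict 77, frames (94 89 26 39)
94 → hit
26 → hit
89 → hit
39 → hit
26 → hit
94 → hit
39 → hit
77 → miss, evict 89, frames (94 26 39 77)
94 → hit
Hits: 8.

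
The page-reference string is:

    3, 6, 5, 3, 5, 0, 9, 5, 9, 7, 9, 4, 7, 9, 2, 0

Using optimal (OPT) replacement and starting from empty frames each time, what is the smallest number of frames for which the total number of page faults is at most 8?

f=1: 16 faults
f=2: 10 faults
f=3: 9 faults
f=4: 8 faults
f=5: 8 faults
f=6: 8 faults
f=7: 8 faults
f=8: 8 faults
Smallest f with faults ≤ 8 is 4.

4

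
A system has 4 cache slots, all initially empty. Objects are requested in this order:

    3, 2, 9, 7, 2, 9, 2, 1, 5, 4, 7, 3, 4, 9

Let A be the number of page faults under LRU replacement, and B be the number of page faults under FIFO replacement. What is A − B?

1

Under LRU: F F F F . . . F F F F F . F → 10 faults.
Under FIFO: F F F F . . . F F F . F . F → 9 faults.
A − B = 10 − 9 = 1.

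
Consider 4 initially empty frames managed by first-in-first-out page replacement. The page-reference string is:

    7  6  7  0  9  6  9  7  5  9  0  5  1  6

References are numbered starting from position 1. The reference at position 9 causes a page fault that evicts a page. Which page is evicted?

pos 1: 7 → fault, frames {7}
pos 2: 6 → fault, frames {7,6}
pos 3: 7 → hit
pos 4: 0 → fault, frames {7,6,0}
pos 5: 9 → fault, frames {7,6,0,9}
pos 6: 6 → hit
pos 7: 9 → hit
pos 8: 7 → hit
pos 9: 5 → fault, evict 7, frames {6,0,9,5}
At position 9, page 7 is evicted.

7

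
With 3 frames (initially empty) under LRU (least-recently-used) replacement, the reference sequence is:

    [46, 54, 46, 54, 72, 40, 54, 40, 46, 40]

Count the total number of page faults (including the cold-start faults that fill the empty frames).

5

46: miss, frames {46}
54: miss, frames {46,54}
46: hit
54: hit
72: miss, frames {46,54,72}
40: miss, evict 46, frames {54,72,40}
54: hit
40: hit
46: miss, evict 72, frames {54,40,46}
40: hit
Page faults: 5.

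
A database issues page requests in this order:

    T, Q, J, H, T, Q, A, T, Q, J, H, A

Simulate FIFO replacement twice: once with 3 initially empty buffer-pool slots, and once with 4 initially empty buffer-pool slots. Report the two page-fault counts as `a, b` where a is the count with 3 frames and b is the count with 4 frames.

9, 10

3 frames: F F F F F F F . . F F . → 9 faults.
4 frames: F F F F . . F F F F F F → 10 faults.
10 > 9: adding a frame increased faults — Belady's anomaly.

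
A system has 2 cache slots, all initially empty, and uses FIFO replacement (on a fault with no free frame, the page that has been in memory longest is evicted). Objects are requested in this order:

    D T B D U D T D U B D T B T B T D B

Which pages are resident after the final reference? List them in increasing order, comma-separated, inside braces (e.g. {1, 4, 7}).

D: miss, frames (D)
T: miss, frames (D T)
B: miss, evict D, frames (T B)
D: miss, evict T, frames (B D)
U: miss, evict B, frames (D U)
D: hit
T: miss, evict D, frames (U T)
D: miss, evict U, frames (T D)
U: miss, evict T, frames (D U)
B: miss, evict D, frames (U B)
D: miss, evict U, frames (B D)
T: miss, evict B, frames (D T)
B: miss, evict D, frames (T B)
T: hit
B: hit
T: hit
D: miss, evict T, frames (B D)
B: hit

{B, D}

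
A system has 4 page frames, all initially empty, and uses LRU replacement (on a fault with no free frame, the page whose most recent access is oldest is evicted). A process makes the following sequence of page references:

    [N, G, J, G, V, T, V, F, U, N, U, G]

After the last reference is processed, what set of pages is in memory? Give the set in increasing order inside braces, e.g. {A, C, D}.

{F, G, N, U}

N -> fault, frames [N]
G -> fault, frames [N, G]
J -> fault, frames [N, G, J]
G -> hit
V -> fault, frames [N, J, G, V]
T -> fault, evict N, frames [J, G, V, T]
V -> hit
F -> fault, evict J, frames [G, T, V, F]
U -> fault, evict G, frames [T, V, F, U]
N -> fault, evict T, frames [V, F, U, N]
U -> hit
G -> fault, evict V, frames [F, N, U, G]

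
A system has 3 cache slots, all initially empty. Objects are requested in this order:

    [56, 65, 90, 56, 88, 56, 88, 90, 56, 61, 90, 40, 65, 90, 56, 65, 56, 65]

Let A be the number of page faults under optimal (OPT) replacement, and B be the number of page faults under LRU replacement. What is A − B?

-1

Under OPT: F F F . F . . . . F . F F . . . . . → 7 faults.
Under LRU: F F F . F . . . . F . F F . F . . . → 8 faults.
A − B = 7 − 8 = -1.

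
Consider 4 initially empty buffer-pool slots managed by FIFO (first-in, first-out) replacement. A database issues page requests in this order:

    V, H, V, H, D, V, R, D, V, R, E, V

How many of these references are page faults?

V -> fault, frames {V}
H -> fault, frames {V,H}
V -> hit
H -> hit
D -> fault, frames {V,H,D}
V -> hit
R -> fault, frames {V,H,D,R}
D -> hit
V -> hit
R -> hit
E -> fault, evict V, frames {H,D,R,E}
V -> fault, evict H, frames {D,R,E,V}
Page faults: 6.

6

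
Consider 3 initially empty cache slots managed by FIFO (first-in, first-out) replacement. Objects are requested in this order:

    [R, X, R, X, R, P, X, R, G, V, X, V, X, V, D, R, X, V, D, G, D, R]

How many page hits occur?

10

R -> miss, frames (R)
X -> miss, frames (R X)
R -> hit
X -> hit
R -> hit
P -> miss, frames (R X P)
X -> hit
R -> hit
G -> miss, evict R, frames (X P G)
V -> miss, evict X, frames (P G V)
X -> miss, evict P, frames (G V X)
V -> hit
X -> hit
V -> hit
D -> miss, evict G, frames (V X D)
R -> miss, evict V, frames (X D R)
X -> hit
V -> miss, evict X, frames (D R V)
D -> hit
G -> miss, evict D, frames (R V G)
D -> miss, evict R, frames (V G D)
R -> miss, evict V, frames (G D R)
Hits: 10.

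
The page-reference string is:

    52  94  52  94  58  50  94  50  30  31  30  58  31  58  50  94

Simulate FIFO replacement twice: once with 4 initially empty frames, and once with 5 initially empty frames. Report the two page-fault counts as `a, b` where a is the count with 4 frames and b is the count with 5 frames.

4 frames: F F . . F F . . F F . . . . . F → 7 faults.
5 frames: F F . . F F . . F F . . . . . . → 6 faults.
6 < 7: adding a frame reduced faults, as is typical.

7, 6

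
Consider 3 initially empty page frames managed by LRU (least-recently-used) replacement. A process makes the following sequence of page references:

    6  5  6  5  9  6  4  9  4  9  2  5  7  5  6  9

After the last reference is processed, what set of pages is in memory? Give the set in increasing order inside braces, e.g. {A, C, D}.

6 -> fault, frames {6}
5 -> fault, frames {6,5}
6 -> hit
5 -> hit
9 -> fault, frames {6,5,9}
6 -> hit
4 -> fault, evict 5, frames {9,6,4}
9 -> hit
4 -> hit
9 -> hit
2 -> fault, evict 6, frames {4,9,2}
5 -> fault, evict 4, frames {9,2,5}
7 -> fault, evict 9, frames {2,5,7}
5 -> hit
6 -> fault, evict 2, frames {7,5,6}
9 -> fault, evict 7, frames {5,6,9}

{5, 6, 9}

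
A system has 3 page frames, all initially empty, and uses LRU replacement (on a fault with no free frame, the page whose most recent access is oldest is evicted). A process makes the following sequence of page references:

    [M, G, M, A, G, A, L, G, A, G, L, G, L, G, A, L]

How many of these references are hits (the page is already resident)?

12

M → miss, frames [M]
G → miss, frames [M, G]
M → hit
A → miss, frames [G, M, A]
G → hit
A → hit
L → miss, evict M, frames [G, A, L]
G → hit
A → hit
G → hit
L → hit
G → hit
L → hit
G → hit
A → hit
L → hit
Hits: 12.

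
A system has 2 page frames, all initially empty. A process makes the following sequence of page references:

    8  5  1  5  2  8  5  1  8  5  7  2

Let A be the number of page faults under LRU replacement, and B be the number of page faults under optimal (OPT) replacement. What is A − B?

2

Under LRU: F F F . F F F F F F F F → 11 faults.
Under OPT: F F F . F F . F . F F F → 9 faults.
A − B = 11 − 9 = 2.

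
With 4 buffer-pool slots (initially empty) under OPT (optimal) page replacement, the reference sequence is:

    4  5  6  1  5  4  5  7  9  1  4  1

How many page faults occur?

6

4 → miss, frames {4}
5 → miss, frames {4,5}
6 → miss, frames {4,5,6}
1 → miss, frames {4,5,6,1}
5 → hit
4 → hit
5 → hit
7 → miss, evict 6, frames {4,5,1,7}
9 → miss, evict 7, frames {4,5,1,9}
1 → hit
4 → hit
1 → hit
Page faults: 6.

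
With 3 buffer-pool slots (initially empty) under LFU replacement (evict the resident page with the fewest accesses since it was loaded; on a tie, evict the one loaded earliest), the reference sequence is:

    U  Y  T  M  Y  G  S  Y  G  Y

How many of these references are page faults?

U: fault, frames {U}
Y: fault, frames {U,Y}
T: fault, frames {U,Y,T}
M: fault, evict U, frames {Y,T,M}
Y: hit
G: fault, evict T, frames {Y,M,G}
S: fault, evict M, frames {Y,G,S}
Y: hit
G: hit
Y: hit
Page faults: 6.

6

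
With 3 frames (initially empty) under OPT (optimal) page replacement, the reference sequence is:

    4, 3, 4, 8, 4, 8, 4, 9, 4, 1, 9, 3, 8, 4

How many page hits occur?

7

4 → miss, frames (4)
3 → miss, frames (4 3)
4 → hit
8 → miss, frames (4 3 8)
4 → hit
8 → hit
4 → hit
9 → miss, evict 8, frames (4 3 9)
4 → hit
1 → miss, evict 4, frames (3 9 1)
9 → hit
3 → hit
8 → miss, evict 1, frames (3 9 8)
4 → miss, evict 8, frames (3 9 4)
Hits: 7.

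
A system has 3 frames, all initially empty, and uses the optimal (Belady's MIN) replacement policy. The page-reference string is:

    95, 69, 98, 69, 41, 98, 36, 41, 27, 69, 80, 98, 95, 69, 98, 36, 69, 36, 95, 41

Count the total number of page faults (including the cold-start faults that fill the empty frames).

95 -> fault, frames (95)
69 -> fault, frames (95 69)
98 -> fault, frames (95 69 98)
69 -> hit
41 -> fault, evict 95, frames (69 98 41)
98 -> hit
36 -> fault, evict 98, frames (69 41 36)
41 -> hit
27 -> fault, evict 41, frames (69 36 27)
69 -> hit
80 -> fault, evict 27, frames (69 36 80)
98 -> fault, evict 80, frames (69 36 98)
95 -> fault, evict 36, frames (69 98 95)
69 -> hit
98 -> hit
36 -> fault, evict 98, frames (69 95 36)
69 -> hit
36 -> hit
95 -> hit
41 -> fault, evict 36, frames (69 95 41)
Page faults: 11.

11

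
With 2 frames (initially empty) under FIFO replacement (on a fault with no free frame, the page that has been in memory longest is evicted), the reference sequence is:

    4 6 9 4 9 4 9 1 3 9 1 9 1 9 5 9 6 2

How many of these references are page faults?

4: fault, frames [4]
6: fault, frames [4, 6]
9: fault, evict 4, frames [6, 9]
4: fault, evict 6, frames [9, 4]
9: hit
4: hit
9: hit
1: fault, evict 9, frames [4, 1]
3: fault, evict 4, frames [1, 3]
9: fault, evict 1, frames [3, 9]
1: fault, evict 3, frames [9, 1]
9: hit
1: hit
9: hit
5: fault, evict 9, frames [1, 5]
9: fault, evict 1, frames [5, 9]
6: fault, evict 5, frames [9, 6]
2: fault, evict 9, frames [6, 2]
Page faults: 12.

12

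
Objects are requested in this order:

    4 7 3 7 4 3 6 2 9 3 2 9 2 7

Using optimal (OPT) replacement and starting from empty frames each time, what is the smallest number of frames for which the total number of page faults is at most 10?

2

f=1: 14 faults
f=2: 9 faults
f=3: 7 faults
f=4: 6 faults
f=5: 6 faults
f=6: 6 faults
Smallest f with faults ≤ 10 is 2.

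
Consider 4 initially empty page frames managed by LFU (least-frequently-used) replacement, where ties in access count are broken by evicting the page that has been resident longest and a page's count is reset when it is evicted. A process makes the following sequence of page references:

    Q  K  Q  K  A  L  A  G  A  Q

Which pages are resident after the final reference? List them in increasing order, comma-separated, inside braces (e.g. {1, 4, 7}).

{A, G, K, Q}

Q -> miss, frames [Q]
K -> miss, frames [Q, K]
Q -> hit
K -> hit
A -> miss, frames [Q, K, A]
L -> miss, frames [Q, K, A, L]
A -> hit
G -> miss, evict L, frames [Q, K, A, G]
A -> hit
Q -> hit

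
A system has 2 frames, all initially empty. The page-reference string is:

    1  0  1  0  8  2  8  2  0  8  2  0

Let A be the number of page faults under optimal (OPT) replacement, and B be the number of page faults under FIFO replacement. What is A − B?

-2

Under OPT: F F . . F F . . F . F . → 6 faults.
Under FIFO: F F . . F F . . F F F F → 8 faults.
A − B = 6 − 8 = -2.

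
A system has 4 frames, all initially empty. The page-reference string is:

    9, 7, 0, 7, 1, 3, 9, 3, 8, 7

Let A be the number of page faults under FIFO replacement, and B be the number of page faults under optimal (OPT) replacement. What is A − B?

2

Under FIFO: F F F . F F F . F F → 8 faults.
Under OPT: F F F . F F . . F . → 6 faults.
A − B = 8 − 6 = 2.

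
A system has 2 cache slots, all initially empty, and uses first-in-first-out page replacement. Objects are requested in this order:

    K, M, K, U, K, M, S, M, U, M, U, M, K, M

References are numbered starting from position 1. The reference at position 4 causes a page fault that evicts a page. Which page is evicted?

K

pos 1: K → miss, frames [K]
pos 2: M → miss, frames [K, M]
pos 3: K → hit
pos 4: U → miss, evict K, frames [M, U]
At position 4, page K is evicted.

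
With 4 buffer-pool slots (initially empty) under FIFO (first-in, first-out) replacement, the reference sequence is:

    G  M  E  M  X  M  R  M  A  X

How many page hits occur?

G -> fault, frames {G}
M -> fault, frames {G,M}
E -> fault, frames {G,M,E}
M -> hit
X -> fault, frames {G,M,E,X}
M -> hit
R -> fault, evict G, frames {M,E,X,R}
M -> hit
A -> fault, evict M, frames {E,X,R,A}
X -> hit
Hits: 4.

4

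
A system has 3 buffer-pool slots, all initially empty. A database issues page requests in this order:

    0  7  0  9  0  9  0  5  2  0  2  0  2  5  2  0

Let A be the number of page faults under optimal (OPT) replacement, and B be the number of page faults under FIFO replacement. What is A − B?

-1

Under OPT: F F . F . . . F F . . . . . . . → 5 faults.
Under FIFO: F F . F . . . F F F . . . . . . → 6 faults.
A − B = 5 − 6 = -1.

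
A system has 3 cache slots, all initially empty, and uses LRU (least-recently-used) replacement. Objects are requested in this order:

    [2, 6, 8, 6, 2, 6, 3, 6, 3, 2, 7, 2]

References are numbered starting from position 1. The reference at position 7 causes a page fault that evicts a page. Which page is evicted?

pos 1: 2 -> miss, frames [2]
pos 2: 6 -> miss, frames [2, 6]
pos 3: 8 -> miss, frames [2, 6, 8]
pos 4: 6 -> hit
pos 5: 2 -> hit
pos 6: 6 -> hit
pos 7: 3 -> miss, evict 8, frames [2, 6, 3]
At position 7, page 8 is evicted.

8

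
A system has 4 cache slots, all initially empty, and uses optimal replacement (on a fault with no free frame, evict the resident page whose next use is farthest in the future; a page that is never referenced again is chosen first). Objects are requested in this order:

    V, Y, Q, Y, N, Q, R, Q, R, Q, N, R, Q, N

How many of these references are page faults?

V: fault, frames {V}
Y: fault, frames {V,Y}
Q: fault, frames {V,Y,Q}
Y: hit
N: fault, frames {V,Y,Q,N}
Q: hit
R: fault, evict Y, frames {V,Q,N,R}
Q: hit
R: hit
Q: hit
N: hit
R: hit
Q: hit
N: hit
Page faults: 5.

5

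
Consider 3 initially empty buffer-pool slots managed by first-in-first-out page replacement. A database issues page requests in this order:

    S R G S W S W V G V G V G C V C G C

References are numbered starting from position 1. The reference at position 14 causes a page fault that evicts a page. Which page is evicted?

pos 1: S → miss, frames (S)
pos 2: R → miss, frames (S R)
pos 3: G → miss, frames (S R G)
pos 4: S → hit
pos 5: W → miss, evict S, frames (R G W)
pos 6: S → miss, evict R, frames (G W S)
pos 7: W → hit
pos 8: V → miss, evict G, frames (W S V)
pos 9: G → miss, evict W, frames (S V G)
pos 10: V → hit
pos 11: G → hit
pos 12: V → hit
pos 13: G → hit
pos 14: C → miss, evict S, frames (V G C)
At position 14, page S is evicted.

S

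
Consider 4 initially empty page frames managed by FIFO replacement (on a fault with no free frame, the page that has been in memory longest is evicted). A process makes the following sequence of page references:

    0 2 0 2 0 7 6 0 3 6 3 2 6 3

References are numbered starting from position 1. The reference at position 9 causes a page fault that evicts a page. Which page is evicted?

0

pos 1: 0 -> miss, frames (0)
pos 2: 2 -> miss, frames (0 2)
pos 3: 0 -> hit
pos 4: 2 -> hit
pos 5: 0 -> hit
pos 6: 7 -> miss, frames (0 2 7)
pos 7: 6 -> miss, frames (0 2 7 6)
pos 8: 0 -> hit
pos 9: 3 -> miss, evict 0, frames (2 7 6 3)
At position 9, page 0 is evicted.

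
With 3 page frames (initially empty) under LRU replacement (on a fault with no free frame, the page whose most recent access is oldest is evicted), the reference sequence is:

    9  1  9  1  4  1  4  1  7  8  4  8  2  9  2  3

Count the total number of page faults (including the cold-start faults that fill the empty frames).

9

9 → fault, frames [9]
1 → fault, frames [9, 1]
9 → hit
1 → hit
4 → fault, frames [9, 1, 4]
1 → hit
4 → hit
1 → hit
7 → fault, evict 9, frames [4, 1, 7]
8 → fault, evict 4, frames [1, 7, 8]
4 → fault, evict 1, frames [7, 8, 4]
8 → hit
2 → fault, evict 7, frames [4, 8, 2]
9 → fault, evict 4, frames [8, 2, 9]
2 → hit
3 → fault, evict 8, frames [9, 2, 3]
Page faults: 9.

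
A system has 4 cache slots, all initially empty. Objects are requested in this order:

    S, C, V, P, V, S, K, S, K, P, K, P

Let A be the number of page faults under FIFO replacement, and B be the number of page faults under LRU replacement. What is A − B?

Under FIFO: F F F F . . F F . . . . → 6 faults.
Under LRU: F F F F . . F . . . . . → 5 faults.
A − B = 6 − 5 = 1.

1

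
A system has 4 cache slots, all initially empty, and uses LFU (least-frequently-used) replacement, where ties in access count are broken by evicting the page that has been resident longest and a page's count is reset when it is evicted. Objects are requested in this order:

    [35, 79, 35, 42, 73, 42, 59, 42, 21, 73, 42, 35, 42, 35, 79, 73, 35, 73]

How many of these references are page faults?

35: miss, frames {35}
79: miss, frames {35,79}
35: hit
42: miss, frames {35,79,42}
73: miss, frames {35,79,42,73}
42: hit
59: miss, evict 79, frames {35,42,73,59}
42: hit
21: miss, evict 73, frames {35,42,59,21}
73: miss, evict 59, frames {35,42,21,73}
42: hit
35: hit
42: hit
35: hit
79: miss, evict 21, frames {35,42,73,79}
73: hit
35: hit
73: hit
Page faults: 8.

8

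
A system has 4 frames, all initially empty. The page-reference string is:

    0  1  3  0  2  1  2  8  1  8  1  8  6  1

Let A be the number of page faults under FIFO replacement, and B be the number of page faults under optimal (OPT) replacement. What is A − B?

1

Under FIFO: F F F . F . . F . . . . F F → 7 faults.
Under OPT: F F F . F . . F . . . . F . → 6 faults.
A − B = 7 − 6 = 1.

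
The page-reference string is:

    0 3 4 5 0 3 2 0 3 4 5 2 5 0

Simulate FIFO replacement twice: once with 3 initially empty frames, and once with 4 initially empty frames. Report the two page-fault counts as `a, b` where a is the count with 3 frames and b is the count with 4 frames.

10, 11

3 frames: F F F F F F F . . F F . . F → 10 faults.
4 frames: F F F F . . F F F F F F . F → 11 faults.
11 > 10: adding a frame increased faults — Belady's anomaly.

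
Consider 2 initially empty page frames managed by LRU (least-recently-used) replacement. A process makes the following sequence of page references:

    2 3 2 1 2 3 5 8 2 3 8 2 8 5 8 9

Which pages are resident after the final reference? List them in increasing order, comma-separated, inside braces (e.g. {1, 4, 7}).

2 -> miss, frames [2]
3 -> miss, frames [2, 3]
2 -> hit
1 -> miss, evict 3, frames [2, 1]
2 -> hit
3 -> miss, evict 1, frames [2, 3]
5 -> miss, evict 2, frames [3, 5]
8 -> miss, evict 3, frames [5, 8]
2 -> miss, evict 5, frames [8, 2]
3 -> miss, evict 8, frames [2, 3]
8 -> miss, evict 2, frames [3, 8]
2 -> miss, evict 3, frames [8, 2]
8 -> hit
5 -> miss, evict 2, frames [8, 5]
8 -> hit
9 -> miss, evict 5, frames [8, 9]

{8, 9}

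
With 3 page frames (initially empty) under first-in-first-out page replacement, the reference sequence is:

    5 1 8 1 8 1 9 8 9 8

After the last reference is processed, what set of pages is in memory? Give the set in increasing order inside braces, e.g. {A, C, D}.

5 → fault, frames (5)
1 → fault, frames (5 1)
8 → fault, frames (5 1 8)
1 → hit
8 → hit
1 → hit
9 → fault, evict 5, frames (1 8 9)
8 → hit
9 → hit
8 → hit

{1, 8, 9}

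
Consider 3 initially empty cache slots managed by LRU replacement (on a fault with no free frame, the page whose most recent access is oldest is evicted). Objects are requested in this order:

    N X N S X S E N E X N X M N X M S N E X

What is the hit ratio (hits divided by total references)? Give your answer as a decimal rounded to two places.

0.45

N: miss, frames {N}
X: miss, frames {N,X}
N: hit
S: miss, frames {X,N,S}
X: hit
S: hit
E: miss, evict N, frames {X,S,E}
N: miss, evict X, frames {S,E,N}
E: hit
X: miss, evict S, frames {N,E,X}
N: hit
X: hit
M: miss, evict E, frames {N,X,M}
N: hit
X: hit
M: hit
S: miss, evict N, frames {X,M,S}
N: miss, evict X, frames {M,S,N}
E: miss, evict M, frames {S,N,E}
X: miss, evict S, frames {N,E,X}
Hits: 9 of 20 references → 9/20 = 0.4500.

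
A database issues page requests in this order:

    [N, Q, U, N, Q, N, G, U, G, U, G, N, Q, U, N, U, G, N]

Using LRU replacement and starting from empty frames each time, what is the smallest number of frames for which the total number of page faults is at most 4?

4

f=1: 18 faults
f=2: 13 faults
f=3: 8 faults
f=4: 4 faults
Smallest f with faults ≤ 4 is 4.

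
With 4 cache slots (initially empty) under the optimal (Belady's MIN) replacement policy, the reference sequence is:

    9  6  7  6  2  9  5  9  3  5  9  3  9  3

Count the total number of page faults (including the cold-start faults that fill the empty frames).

6

9: miss, frames [9]
6: miss, frames [9, 6]
7: miss, frames [9, 6, 7]
6: hit
2: miss, frames [9, 6, 7, 2]
9: hit
5: miss, evict 2, frames [9, 6, 7, 5]
9: hit
3: miss, evict 7, frames [9, 6, 5, 3]
5: hit
9: hit
3: hit
9: hit
3: hit
Page faults: 6.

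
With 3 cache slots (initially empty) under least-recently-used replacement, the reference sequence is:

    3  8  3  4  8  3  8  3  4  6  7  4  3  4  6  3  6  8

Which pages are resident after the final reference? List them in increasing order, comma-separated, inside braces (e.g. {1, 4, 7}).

{3, 6, 8}

3 → miss, frames [3]
8 → miss, frames [3, 8]
3 → hit
4 → miss, frames [8, 3, 4]
8 → hit
3 → hit
8 → hit
3 → hit
4 → hit
6 → miss, evict 8, frames [3, 4, 6]
7 → miss, evict 3, frames [4, 6, 7]
4 → hit
3 → miss, evict 6, frames [7, 4, 3]
4 → hit
6 → miss, evict 7, frames [3, 4, 6]
3 → hit
6 → hit
8 → miss, evict 4, frames [3, 6, 8]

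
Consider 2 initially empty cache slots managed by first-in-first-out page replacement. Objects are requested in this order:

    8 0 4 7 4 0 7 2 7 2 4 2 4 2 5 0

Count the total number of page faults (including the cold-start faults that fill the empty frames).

8 -> fault, frames [8]
0 -> fault, frames [8, 0]
4 -> fault, evict 8, frames [0, 4]
7 -> fault, evict 0, frames [4, 7]
4 -> hit
0 -> fault, evict 4, frames [7, 0]
7 -> hit
2 -> fault, evict 7, frames [0, 2]
7 -> fault, evict 0, frames [2, 7]
2 -> hit
4 -> fault, evict 2, frames [7, 4]
2 -> fault, evict 7, frames [4, 2]
4 -> hit
2 -> hit
5 -> fault, evict 4, frames [2, 5]
0 -> fault, evict 2, frames [5, 0]
Page faults: 11.

11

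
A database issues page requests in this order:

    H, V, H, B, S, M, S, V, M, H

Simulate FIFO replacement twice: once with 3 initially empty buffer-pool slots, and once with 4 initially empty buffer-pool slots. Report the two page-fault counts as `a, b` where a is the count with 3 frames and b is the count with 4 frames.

3 frames: F F . F F F . F . F → 7 faults.
4 frames: F F . F F F . . . F → 6 faults.
6 < 7: adding a frame reduced faults, as is typical.

7, 6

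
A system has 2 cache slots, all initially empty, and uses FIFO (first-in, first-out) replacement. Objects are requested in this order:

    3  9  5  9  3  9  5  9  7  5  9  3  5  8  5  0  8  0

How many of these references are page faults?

12

3 → fault, frames {3}
9 → fault, frames {3,9}
5 → fault, evict 3, frames {9,5}
9 → hit
3 → fault, evict 9, frames {5,3}
9 → fault, evict 5, frames {3,9}
5 → fault, evict 3, frames {9,5}
9 → hit
7 → fault, evict 9, frames {5,7}
5 → hit
9 → fault, evict 5, frames {7,9}
3 → fault, evict 7, frames {9,3}
5 → fault, evict 9, frames {3,5}
8 → fault, evict 3, frames {5,8}
5 → hit
0 → fault, evict 5, frames {8,0}
8 → hit
0 → hit
Page faults: 12.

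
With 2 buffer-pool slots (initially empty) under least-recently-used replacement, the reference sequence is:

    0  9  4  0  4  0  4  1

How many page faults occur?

5

0 -> miss, frames {0}
9 -> miss, frames {0,9}
4 -> miss, evict 0, frames {9,4}
0 -> miss, evict 9, frames {4,0}
4 -> hit
0 -> hit
4 -> hit
1 -> miss, evict 0, frames {4,1}
Page faults: 5.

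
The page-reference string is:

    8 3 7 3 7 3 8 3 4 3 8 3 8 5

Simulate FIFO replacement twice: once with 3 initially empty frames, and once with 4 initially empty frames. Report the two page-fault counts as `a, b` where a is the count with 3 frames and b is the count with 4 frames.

7, 5

3 frames: F F F . . . . . F . F F . F → 7 faults.
4 frames: F F F . . . . . F . . . . F → 5 faults.
5 < 7: adding a frame reduced faults, as is typical.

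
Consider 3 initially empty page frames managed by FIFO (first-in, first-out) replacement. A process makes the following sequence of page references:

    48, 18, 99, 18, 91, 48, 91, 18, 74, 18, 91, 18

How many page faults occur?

8

48 -> fault, frames {48}
18 -> fault, frames {48,18}
99 -> fault, frames {48,18,99}
18 -> hit
91 -> fault, evict 48, frames {18,99,91}
48 -> fault, evict 18, frames {99,91,48}
91 -> hit
18 -> fault, evict 99, frames {91,48,18}
74 -> fault, evict 91, frames {48,18,74}
18 -> hit
91 -> fault, evict 48, frames {18,74,91}
18 -> hit
Page faults: 8.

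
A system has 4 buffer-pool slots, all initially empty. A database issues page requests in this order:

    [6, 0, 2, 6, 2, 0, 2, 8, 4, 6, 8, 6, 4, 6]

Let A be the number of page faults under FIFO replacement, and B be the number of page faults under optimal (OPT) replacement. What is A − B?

Under FIFO: F F F . . . . F F F . . . . → 6 faults.
Under OPT: F F F . . . . F F . . . . . → 5 faults.
A − B = 6 − 5 = 1.

1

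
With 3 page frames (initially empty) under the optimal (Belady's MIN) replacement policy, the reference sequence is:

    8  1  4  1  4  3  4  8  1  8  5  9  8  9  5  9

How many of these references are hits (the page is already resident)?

8: miss, frames {8}
1: miss, frames {8,1}
4: miss, frames {8,1,4}
1: hit
4: hit
3: miss, evict 1, frames {8,4,3}
4: hit
8: hit
1: miss, evict 3, frames {8,4,1}
8: hit
5: miss, evict 1, frames {8,4,5}
9: miss, evict 4, frames {8,5,9}
8: hit
9: hit
5: hit
9: hit
Hits: 9.

9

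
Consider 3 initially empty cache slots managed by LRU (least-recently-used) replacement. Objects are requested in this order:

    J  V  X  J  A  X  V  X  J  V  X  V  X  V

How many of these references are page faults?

J -> fault, frames (J)
V -> fault, frames (J V)
X -> fault, frames (J V X)
J -> hit
A -> fault, evict V, frames (X J A)
X -> hit
V -> fault, evict J, frames (A X V)
X -> hit
J -> fault, evict A, frames (V X J)
V -> hit
X -> hit
V -> hit
X -> hit
V -> hit
Page faults: 6.

6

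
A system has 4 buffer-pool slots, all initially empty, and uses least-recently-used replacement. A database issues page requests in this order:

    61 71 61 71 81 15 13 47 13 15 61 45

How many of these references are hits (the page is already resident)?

4

61: fault, frames (61)
71: fault, frames (61 71)
61: hit
71: hit
81: fault, frames (61 71 81)
15: fault, frames (61 71 81 15)
13: fault, evict 61, frames (71 81 15 13)
47: fault, evict 71, frames (81 15 13 47)
13: hit
15: hit
61: fault, evict 81, frames (47 13 15 61)
45: fault, evict 47, frames (13 15 61 45)
Hits: 4.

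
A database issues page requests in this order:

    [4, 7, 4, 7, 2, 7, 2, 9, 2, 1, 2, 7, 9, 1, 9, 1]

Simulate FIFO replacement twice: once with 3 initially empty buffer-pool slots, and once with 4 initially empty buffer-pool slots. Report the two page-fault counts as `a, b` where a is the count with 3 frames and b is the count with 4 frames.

3 frames: F F . . F . . F . F . F . . . . → 6 faults.
4 frames: F F . . F . . F . F . . . . . . → 5 faults.
5 < 6: adding a frame reduced faults, as is typical.

6, 5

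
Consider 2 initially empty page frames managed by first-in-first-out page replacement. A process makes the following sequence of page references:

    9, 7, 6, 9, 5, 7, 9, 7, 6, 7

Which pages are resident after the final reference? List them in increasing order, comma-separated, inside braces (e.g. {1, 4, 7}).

9: miss, frames [9]
7: miss, frames [9, 7]
6: miss, evict 9, frames [7, 6]
9: miss, evict 7, frames [6, 9]
5: miss, evict 6, frames [9, 5]
7: miss, evict 9, frames [5, 7]
9: miss, evict 5, frames [7, 9]
7: hit
6: miss, evict 7, frames [9, 6]
7: miss, evict 9, frames [6, 7]

{6, 7}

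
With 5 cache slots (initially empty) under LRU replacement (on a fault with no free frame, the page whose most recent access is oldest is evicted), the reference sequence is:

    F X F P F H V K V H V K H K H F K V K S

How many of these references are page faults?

F -> fault, frames (F)
X -> fault, frames (F X)
F -> hit
P -> fault, frames (X F P)
F -> hit
H -> fault, frames (X P F H)
V -> fault, frames (X P F H V)
K -> fault, evict X, frames (P F H V K)
V -> hit
H -> hit
V -> hit
K -> hit
H -> hit
K -> hit
H -> hit
F -> hit
K -> hit
V -> hit
K -> hit
S -> fault, evict P, frames (H F V K S)
Page faults: 7.

7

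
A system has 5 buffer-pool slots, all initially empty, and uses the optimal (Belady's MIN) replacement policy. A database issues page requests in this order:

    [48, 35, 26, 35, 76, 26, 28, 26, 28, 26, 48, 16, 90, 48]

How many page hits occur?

7

48 → fault, frames {48}
35 → fault, frames {48,35}
26 → fault, frames {48,35,26}
35 → hit
76 → fault, frames {48,35,26,76}
26 → hit
28 → fault, frames {48,35,26,76,28}
26 → hit
28 → hit
26 → hit
48 → hit
16 → fault, evict 28, frames {48,35,26,76,16}
90 → fault, evict 16, frames {48,35,26,76,90}
48 → hit
Hits: 7.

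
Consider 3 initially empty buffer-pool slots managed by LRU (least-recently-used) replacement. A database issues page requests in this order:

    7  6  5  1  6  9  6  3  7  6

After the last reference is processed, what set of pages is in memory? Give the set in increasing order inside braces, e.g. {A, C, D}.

{3, 6, 7}

7 -> fault, frames {7}
6 -> fault, frames {7,6}
5 -> fault, frames {7,6,5}
1 -> fault, evict 7, frames {6,5,1}
6 -> hit
9 -> fault, evict 5, frames {1,6,9}
6 -> hit
3 -> fault, evict 1, frames {9,6,3}
7 -> fault, evict 9, frames {6,3,7}
6 -> hit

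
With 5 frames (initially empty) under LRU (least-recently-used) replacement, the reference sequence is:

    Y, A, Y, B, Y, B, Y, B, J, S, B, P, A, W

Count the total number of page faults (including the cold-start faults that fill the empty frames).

8

Y → miss, frames (Y)
A → miss, frames (Y A)
Y → hit
B → miss, frames (A Y B)
Y → hit
B → hit
Y → hit
B → hit
J → miss, frames (A Y B J)
S → miss, frames (A Y B J S)
B → hit
P → miss, evict A, frames (Y J S B P)
A → miss, evict Y, frames (J S B P A)
W → miss, evict J, frames (S B P A W)
Page faults: 8.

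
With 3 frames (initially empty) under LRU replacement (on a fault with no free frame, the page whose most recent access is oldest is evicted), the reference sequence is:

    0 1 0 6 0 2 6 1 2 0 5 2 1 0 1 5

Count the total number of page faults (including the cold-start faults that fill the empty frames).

0 → miss, frames [0]
1 → miss, frames [0, 1]
0 → hit
6 → miss, frames [1, 0, 6]
0 → hit
2 → miss, evict 1, frames [6, 0, 2]
6 → hit
1 → miss, evict 0, frames [2, 6, 1]
2 → hit
0 → miss, evict 6, frames [1, 2, 0]
5 → miss, evict 1, frames [2, 0, 5]
2 → hit
1 → miss, evict 0, frames [5, 2, 1]
0 → miss, evict 5, frames [2, 1, 0]
1 → hit
5 → miss, evict 2, frames [0, 1, 5]
Page faults: 10.

10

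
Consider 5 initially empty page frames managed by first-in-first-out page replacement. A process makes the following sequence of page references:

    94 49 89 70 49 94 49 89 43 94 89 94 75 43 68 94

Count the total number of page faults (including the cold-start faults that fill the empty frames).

94: miss, frames [94]
49: miss, frames [94, 49]
89: miss, frames [94, 49, 89]
70: miss, frames [94, 49, 89, 70]
49: hit
94: hit
49: hit
89: hit
43: miss, frames [94, 49, 89, 70, 43]
94: hit
89: hit
94: hit
75: miss, evict 94, frames [49, 89, 70, 43, 75]
43: hit
68: miss, evict 49, frames [89, 70, 43, 75, 68]
94: miss, evict 89, frames [70, 43, 75, 68, 94]
Page faults: 8.

8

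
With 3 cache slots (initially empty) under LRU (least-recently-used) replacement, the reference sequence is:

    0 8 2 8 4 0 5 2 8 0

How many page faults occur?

9

0 → miss, frames {0}
8 → miss, frames {0,8}
2 → miss, frames {0,8,2}
8 → hit
4 → miss, evict 0, frames {2,8,4}
0 → miss, evict 2, frames {8,4,0}
5 → miss, evict 8, frames {4,0,5}
2 → miss, evict 4, frames {0,5,2}
8 → miss, evict 0, frames {5,2,8}
0 → miss, evict 5, frames {2,8,0}
Page faults: 9.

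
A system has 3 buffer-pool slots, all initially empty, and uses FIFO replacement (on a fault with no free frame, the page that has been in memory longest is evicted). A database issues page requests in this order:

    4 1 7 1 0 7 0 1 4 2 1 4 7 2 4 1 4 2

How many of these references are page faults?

10

4: fault, frames [4]
1: fault, frames [4, 1]
7: fault, frames [4, 1, 7]
1: hit
0: fault, evict 4, frames [1, 7, 0]
7: hit
0: hit
1: hit
4: fault, evict 1, frames [7, 0, 4]
2: fault, evict 7, frames [0, 4, 2]
1: fault, evict 0, frames [4, 2, 1]
4: hit
7: fault, evict 4, frames [2, 1, 7]
2: hit
4: fault, evict 2, frames [1, 7, 4]
1: hit
4: hit
2: fault, evict 1, frames [7, 4, 2]
Page faults: 10.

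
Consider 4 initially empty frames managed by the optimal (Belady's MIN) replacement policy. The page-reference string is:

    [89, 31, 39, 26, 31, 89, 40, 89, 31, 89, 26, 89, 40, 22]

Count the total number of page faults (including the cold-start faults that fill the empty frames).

89: fault, frames [89]
31: fault, frames [89, 31]
39: fault, frames [89, 31, 39]
26: fault, frames [89, 31, 39, 26]
31: hit
89: hit
40: fault, evict 39, frames [89, 31, 26, 40]
89: hit
31: hit
89: hit
26: hit
89: hit
40: hit
22: fault, evict 40, frames [89, 31, 26, 22]
Page faults: 6.

6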